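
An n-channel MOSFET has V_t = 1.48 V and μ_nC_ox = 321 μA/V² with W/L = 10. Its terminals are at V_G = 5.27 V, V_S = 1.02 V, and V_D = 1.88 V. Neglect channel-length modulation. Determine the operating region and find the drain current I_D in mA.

V_GS = V_G − V_S = 5.27 − 1.02 = 4.25 V; V_DS = V_D − V_S = 1.88 − 1.02 = 0.86 V.
k_n = μ_nC_ox · (W/L) = 3.21 mA/V².
V_ov = V_GS − V_t = 4.25 − 1.48 = 2.77 V.
Since V_DS = 0.86 V < V_ov = 2.77 V, the device is in the triode region.
I_D = k_n [V_ov · V_DS − ½ V_DS²] = 3.21 × [2.77 × 0.86 − 0.5 × 0.86²] = 6.46 mA.

Triode; I_D = 6.46 mA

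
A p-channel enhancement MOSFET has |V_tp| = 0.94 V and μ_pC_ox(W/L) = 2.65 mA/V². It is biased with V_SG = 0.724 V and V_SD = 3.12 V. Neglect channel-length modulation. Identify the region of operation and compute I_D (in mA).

V_SG = 0.724 V < |V_tp| = 0.94 V, so the transistor is in cutoff.

Cutoff; I_D = 0 mA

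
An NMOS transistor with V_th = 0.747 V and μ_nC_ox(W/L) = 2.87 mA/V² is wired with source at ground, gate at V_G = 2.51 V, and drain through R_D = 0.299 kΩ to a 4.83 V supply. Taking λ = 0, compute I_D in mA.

V_GS = V_G = 2.51 V, so V_ov = 2.51 − 0.747 = 1.76 V.
Assume saturation: I_D = ½ k_n V_ov² = 0.5 × 2.87 × 1.76² = 4.46 mA, giving V_DS = V_DD − I_D R_D = 4.83 − 4.46 × 0.299 = 3.5 V.
V_DS = 3.5 V ≥ V_ov = 1.76 V, confirming saturation.

I_D = 4.46 mA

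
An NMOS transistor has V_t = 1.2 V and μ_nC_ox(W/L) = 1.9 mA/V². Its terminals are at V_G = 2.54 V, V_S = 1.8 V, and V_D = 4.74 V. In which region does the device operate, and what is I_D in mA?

Cutoff; I_D = 0 mA

V_GS = V_G − V_S = 2.54 − 1.8 = 0.74 V; V_DS = V_D − V_S = 4.74 − 1.8 = 2.94 V.
V_GS = 0.74 V < V_t = 1.2 V, so the transistor is in cutoff.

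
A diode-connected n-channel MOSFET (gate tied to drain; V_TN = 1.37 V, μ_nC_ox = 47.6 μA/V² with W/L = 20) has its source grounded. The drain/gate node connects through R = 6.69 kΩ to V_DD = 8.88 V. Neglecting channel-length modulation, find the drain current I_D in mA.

I_D = 0.915 mA

With gate tied to drain, V_GS = V_DS ≥ V_GS − V_TN, so the device is in saturation.
k_n = μ_nC_ox · (W/L) = 0.952 mA/V².
KCL at the drain: ½ k_n (V_GS − V_TN)² = (V_DD − V_GS)/R.
Let x = V_GS − 1.37. Then 3.18 x² + x − 7.51 = 0, giving x = 1.39 V (positive root), so V_GS = 2.76 V.
I_D = (V_DD − V_GS)/R = (8.88 − 2.76) / 6.69 = 0.915 mA.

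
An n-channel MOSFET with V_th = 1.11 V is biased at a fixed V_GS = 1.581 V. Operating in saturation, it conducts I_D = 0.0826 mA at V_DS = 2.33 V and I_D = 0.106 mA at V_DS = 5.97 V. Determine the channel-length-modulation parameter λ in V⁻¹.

λ = 0.0951 V⁻¹

With V_GS fixed, I_D ∝ (1 + λ V_DS) in saturation, so I_D2/I_D1 = (1 + λ V_DS2)/(1 + λ V_DS1).
0.106/0.0826 = 1.283 = (1 + 5.97 λ)/(1 + 2.33 λ).
Solving: λ (I_D1 V_DS2 − I_D2 V_DS1) = I_D2 − I_D1, so λ = (0.106 − 0.0826) / (0.0826 × 5.97 − 0.106 × 2.33) = 0.0234 / 0.246 = 0.0951 V⁻¹.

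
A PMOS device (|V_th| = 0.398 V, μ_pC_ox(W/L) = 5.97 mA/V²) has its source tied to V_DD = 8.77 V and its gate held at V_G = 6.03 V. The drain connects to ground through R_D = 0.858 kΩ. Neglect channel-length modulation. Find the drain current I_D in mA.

I_D = 9.29 mA

V_SG = V_DD − V_G = 8.77 − 6.03 = 2.74 V, so V_ov = 2.74 − 0.398 = 2.34 V.
Assume saturation: I_D = ½ k_p V_ov² = 0.5 × 5.97 × 2.34² = 16.4 mA, giving V_SD = V_DD − I_D R_D = 8.77 − 16.4 × 0.858 = -5.28 V.
But -5.28 V < V_ov = 2.34 V, so the device is actually in triode.
In triode I_D = k_p[V_ov V_SD − ½ V_SD²] and I_D = (V_DD − V_SD)/R_D. Equating: 2.56 V_SD² − 13 V_SD + 8.77 = 0, giving V_SD = 0.801 V (the root below V_ov).
I_D = (8.77 − 0.801) / 0.858 = 9.29 mA.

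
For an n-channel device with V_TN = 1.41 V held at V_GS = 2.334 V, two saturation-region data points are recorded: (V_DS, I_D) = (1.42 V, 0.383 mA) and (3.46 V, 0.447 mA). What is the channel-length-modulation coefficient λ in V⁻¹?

With V_GS fixed, I_D ∝ (1 + λ V_DS) in saturation, so I_D2/I_D1 = (1 + λ V_DS2)/(1 + λ V_DS1).
0.447/0.383 = 1.167 = (1 + 3.46 λ)/(1 + 1.42 λ).
Solving: λ (I_D1 V_DS2 − I_D2 V_DS1) = I_D2 − I_D1, so λ = (0.447 − 0.383) / (0.383 × 3.46 − 0.447 × 1.42) = 0.064 / 0.69 = 0.0927 V⁻¹.

λ = 0.0927 V⁻¹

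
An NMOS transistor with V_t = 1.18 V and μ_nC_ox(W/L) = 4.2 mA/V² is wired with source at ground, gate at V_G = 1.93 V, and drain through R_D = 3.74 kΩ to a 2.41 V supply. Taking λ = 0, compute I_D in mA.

V_GS = V_G = 1.93 V, so V_ov = 1.93 − 1.18 = 0.75 V.
Assume saturation: I_D = ½ k_n V_ov² = 0.5 × 4.2 × 0.75² = 1.18 mA, giving V_DS = V_DD − I_D R_D = 2.41 − 1.18 × 3.74 = -2.01 V.
But -2.01 V < V_ov = 0.75 V, so the device is actually in triode.
In triode I_D = k_n[V_ov V_DS − ½ V_DS²] and I_D = (V_DD − V_DS)/R_D. Equating: 7.85 V_DS² − 12.78 V_DS + 2.41 = 0, giving V_DS = 0.218 V (the root below V_ov).
I_D = (2.41 − 0.218) / 3.74 = 0.586 mA.

I_D = 0.586 mA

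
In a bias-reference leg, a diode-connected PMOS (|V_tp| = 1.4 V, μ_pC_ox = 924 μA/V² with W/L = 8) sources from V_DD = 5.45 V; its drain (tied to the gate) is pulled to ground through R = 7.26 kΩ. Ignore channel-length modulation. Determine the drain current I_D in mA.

With gate tied to drain, V_SG = V_SD ≥ V_SG − |V_tp|, so the device is in saturation.
k_p = μ_pC_ox · (W/L) = 7.392 mA/V².
KCL at the drain: ½ k_p (V_SG − |V_tp|)² = (V_DD − V_SG)/R.
Let x = V_SG − 1.4. Then 26.8 x² + x − 4.05 = 0, giving x = 0.37 V (positive root), so V_SG = 1.77 V.
I_D = (V_DD − V_SG)/R = (5.45 − 1.77) / 7.26 = 0.507 mA.

I_D = 0.507 mA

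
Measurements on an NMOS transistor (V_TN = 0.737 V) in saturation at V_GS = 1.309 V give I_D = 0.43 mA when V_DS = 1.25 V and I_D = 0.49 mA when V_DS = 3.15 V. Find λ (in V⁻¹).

With V_GS fixed, I_D ∝ (1 + λ V_DS) in saturation, so I_D2/I_D1 = (1 + λ V_DS2)/(1 + λ V_DS1).
0.49/0.43 = 1.14 = (1 + 3.15 λ)/(1 + 1.25 λ).
Solving: λ (I_D1 V_DS2 − I_D2 V_DS1) = I_D2 − I_D1, so λ = (0.49 − 0.43) / (0.43 × 3.15 − 0.49 × 1.25) = 0.06 / 0.742 = 0.0809 V⁻¹.

λ = 0.0809 V⁻¹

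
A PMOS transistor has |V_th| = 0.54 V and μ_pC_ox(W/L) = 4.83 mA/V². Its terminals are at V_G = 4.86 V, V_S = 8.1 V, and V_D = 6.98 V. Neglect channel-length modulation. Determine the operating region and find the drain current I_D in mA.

Triode; I_D = 11.6 mA

V_SG = V_S − V_G = 8.1 − 4.86 = 3.24 V; V_SD = V_S − V_D = 8.1 − 6.98 = 1.12 V.
V_ov = V_SG − |V_th| = 3.24 − 0.54 = 2.7 V.
Since V_SD = 1.12 V < V_ov = 2.7 V, the device is in the triode region.
I_D = k_p [V_ov · V_SD − ½ V_SD²] = 4.83 × [2.7 × 1.12 − 0.5 × 1.12²] = 11.6 mA.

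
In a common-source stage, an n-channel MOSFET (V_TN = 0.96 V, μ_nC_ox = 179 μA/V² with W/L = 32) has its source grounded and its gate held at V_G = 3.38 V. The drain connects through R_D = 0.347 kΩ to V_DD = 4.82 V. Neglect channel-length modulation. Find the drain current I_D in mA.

I_D = 11.0 mA

V_GS = V_G = 3.38 V, so V_ov = 3.38 − 0.96 = 2.42 V.
k_n = μ_nC_ox · (W/L) = 5.728 mA/V².
Assume saturation: I_D = ½ k_n V_ov² = 0.5 × 5.728 × 2.42² = 16.8 mA, giving V_DS = V_DD − I_D R_D = 4.82 − 16.8 × 0.347 = -1 V.
But -1 V < V_ov = 2.42 V, so the device is actually in triode.
In triode I_D = k_n[V_ov V_DS − ½ V_DS²] and I_D = (V_DD − V_DS)/R_D. Equating: 0.994 V_DS² − 5.81 V_DS + 4.82 = 0, giving V_DS = 1 V (the root below V_ov).
I_D = (4.82 − 1) / 0.347 = 11 mA.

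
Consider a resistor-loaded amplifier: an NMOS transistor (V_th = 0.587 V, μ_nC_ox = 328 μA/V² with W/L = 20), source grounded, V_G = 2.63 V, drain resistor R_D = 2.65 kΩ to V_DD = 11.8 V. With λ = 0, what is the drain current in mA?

I_D = 4.32 mA

V_GS = V_G = 2.63 V, so V_ov = 2.63 − 0.587 = 2.04 V.
k_n = μ_nC_ox · (W/L) = 6.56 mA/V².
Assume saturation: I_D = ½ k_n V_ov² = 0.5 × 6.56 × 2.04² = 13.7 mA, giving V_DS = V_DD − I_D R_D = 11.8 − 13.7 × 2.65 = -24.5 V.
But -24.5 V < V_ov = 2.04 V, so the device is actually in triode.
In triode I_D = k_n[V_ov V_DS − ½ V_DS²] and I_D = (V_DD − V_DS)/R_D. Equating: 8.69 V_DS² − 36.52 V_DS + 11.8 = 0, giving V_DS = 0.353 V (the root below V_ov).
I_D = (11.8 − 0.353) / 2.65 = 4.32 mA.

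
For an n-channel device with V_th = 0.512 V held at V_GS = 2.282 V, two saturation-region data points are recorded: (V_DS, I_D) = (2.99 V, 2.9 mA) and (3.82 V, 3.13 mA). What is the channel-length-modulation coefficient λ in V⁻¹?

λ = 0.134 V⁻¹

With V_GS fixed, I_D ∝ (1 + λ V_DS) in saturation, so I_D2/I_D1 = (1 + λ V_DS2)/(1 + λ V_DS1).
3.13/2.9 = 1.079 = (1 + 3.82 λ)/(1 + 2.99 λ).
Solving: λ (I_D1 V_DS2 − I_D2 V_DS1) = I_D2 − I_D1, so λ = (3.13 − 2.9) / (2.9 × 3.82 − 3.13 × 2.99) = 0.23 / 1.72 = 0.134 V⁻¹.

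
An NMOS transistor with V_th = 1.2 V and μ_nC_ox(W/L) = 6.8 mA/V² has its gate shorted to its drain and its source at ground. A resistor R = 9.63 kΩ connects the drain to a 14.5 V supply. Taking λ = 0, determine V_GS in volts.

V_GS = 1.82 V

With gate tied to drain, V_GS = V_DS ≥ V_GS − V_th, so the device is in saturation.
KCL at the drain: ½ k_n (V_GS − V_th)² = (V_DD − V_GS)/R.
Let x = V_GS − 1.2. Then 32.7 x² + x − 13.3 = 0, giving x = 0.622 V (positive root), so V_GS = 1.82 V.
I_D = (V_DD − V_GS)/R = (14.5 − 1.82) / 9.63 = 1.32 mA.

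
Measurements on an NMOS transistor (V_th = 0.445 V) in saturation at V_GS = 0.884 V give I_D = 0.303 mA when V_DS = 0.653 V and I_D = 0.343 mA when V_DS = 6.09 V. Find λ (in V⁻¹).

With V_GS fixed, I_D ∝ (1 + λ V_DS) in saturation, so I_D2/I_D1 = (1 + λ V_DS2)/(1 + λ V_DS1).
0.343/0.303 = 1.132 = (1 + 6.09 λ)/(1 + 0.653 λ).
Solving: λ (I_D1 V_DS2 − I_D2 V_DS1) = I_D2 − I_D1, so λ = (0.343 − 0.303) / (0.303 × 6.09 − 0.343 × 0.653) = 0.04 / 1.62 = 0.0247 V⁻¹.

λ = 0.0247 V⁻¹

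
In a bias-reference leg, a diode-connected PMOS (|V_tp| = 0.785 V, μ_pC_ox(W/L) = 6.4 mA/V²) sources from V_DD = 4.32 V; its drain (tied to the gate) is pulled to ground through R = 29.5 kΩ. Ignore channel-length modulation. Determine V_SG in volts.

V_SG = 0.973 V

With gate tied to drain, V_SG = V_SD ≥ V_SG − |V_tp|, so the device is in saturation.
KCL at the drain: ½ k_p (V_SG − |V_tp|)² = (V_DD − V_SG)/R.
Let x = V_SG − 0.785. Then 94.4 x² + x − 3.535 = 0, giving x = 0.188 V (positive root), so V_SG = 0.973 V.
I_D = (V_DD − V_SG)/R = (4.32 − 0.973) / 29.5 = 0.113 mA.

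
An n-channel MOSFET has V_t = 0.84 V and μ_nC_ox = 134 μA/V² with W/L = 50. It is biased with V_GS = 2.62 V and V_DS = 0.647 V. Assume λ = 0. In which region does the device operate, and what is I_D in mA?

Triode; I_D = 6.31 mA

k_n = μ_nC_ox · (W/L) = 6.7 mA/V².
V_ov = V_GS − V_t = 2.62 − 0.84 = 1.78 V.
Since V_DS = 0.647 V < V_ov = 1.78 V, the device is in the triode region.
I_D = k_n [V_ov · V_DS − ½ V_DS²] = 6.7 × [1.78 × 0.647 − 0.5 × 0.647²] = 6.31 mA.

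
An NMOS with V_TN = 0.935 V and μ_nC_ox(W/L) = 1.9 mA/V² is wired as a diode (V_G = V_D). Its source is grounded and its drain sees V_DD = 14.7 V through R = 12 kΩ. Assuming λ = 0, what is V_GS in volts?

V_GS = 1.99 V

With gate tied to drain, V_GS = V_DS ≥ V_GS − V_TN, so the device is in saturation.
KCL at the drain: ½ k_n (V_GS − V_TN)² = (V_DD − V_GS)/R.
Let x = V_GS − 0.935. Then 11.4 x² + x − 13.76 = 0, giving x = 1.06 V (positive root), so V_GS = 1.99 V.
I_D = (V_DD − V_GS)/R = (14.7 − 1.99) / 12 = 1.06 mA.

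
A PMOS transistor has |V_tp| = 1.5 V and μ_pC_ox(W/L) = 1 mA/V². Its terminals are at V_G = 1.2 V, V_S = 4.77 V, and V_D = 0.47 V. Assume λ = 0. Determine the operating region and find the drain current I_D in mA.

Saturation; I_D = 2.14 mA

V_SG = V_S − V_G = 4.77 − 1.2 = 3.57 V; V_SD = V_S − V_D = 4.77 − 0.47 = 4.3 V.
V_ov = V_SG − |V_tp| = 3.57 − 1.5 = 2.07 V.
Since V_SD = 4.3 V ≥ V_ov = 2.07 V, the device is in saturation.
I_D = ½ k_p V_ov² = 0.5 × 1 × 2.07² = 2.14 mA.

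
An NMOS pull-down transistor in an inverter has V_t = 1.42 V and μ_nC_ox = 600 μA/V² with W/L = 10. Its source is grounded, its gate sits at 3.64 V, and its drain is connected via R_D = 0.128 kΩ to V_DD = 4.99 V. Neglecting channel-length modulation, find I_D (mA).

I_D = 14.8 mA

V_GS = V_G = 3.64 V, so V_ov = 3.64 − 1.42 = 2.22 V.
k_n = μ_nC_ox · (W/L) = 6 mA/V².
Assume saturation: I_D = ½ k_n V_ov² = 0.5 × 6 × 2.22² = 14.8 mA, giving V_DS = V_DD − I_D R_D = 4.99 − 14.8 × 0.128 = 3.1 V.
V_DS = 3.1 V ≥ V_ov = 2.22 V, confirming saturation.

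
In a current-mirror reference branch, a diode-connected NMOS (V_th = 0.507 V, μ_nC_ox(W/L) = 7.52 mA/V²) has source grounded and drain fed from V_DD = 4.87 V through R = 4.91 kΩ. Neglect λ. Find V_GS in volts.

With gate tied to drain, V_GS = V_DS ≥ V_GS − V_th, so the device is in saturation.
KCL at the drain: ½ k_n (V_GS − V_th)² = (V_DD − V_GS)/R.
Let x = V_GS − 0.507. Then 18.5 x² + x − 4.363 = 0, giving x = 0.46 V (positive root), so V_GS = 0.967 V.
I_D = (V_DD − V_GS)/R = (4.87 − 0.967) / 4.91 = 0.795 mA.

V_GS = 0.967 V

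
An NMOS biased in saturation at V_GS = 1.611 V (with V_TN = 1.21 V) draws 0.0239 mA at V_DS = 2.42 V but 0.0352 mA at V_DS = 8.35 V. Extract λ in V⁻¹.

With V_GS fixed, I_D ∝ (1 + λ V_DS) in saturation, so I_D2/I_D1 = (1 + λ V_DS2)/(1 + λ V_DS1).
0.0352/0.0239 = 1.473 = (1 + 8.35 λ)/(1 + 2.42 λ).
Solving: λ (I_D1 V_DS2 − I_D2 V_DS1) = I_D2 − I_D1, so λ = (0.0352 − 0.0239) / (0.0239 × 8.35 − 0.0352 × 2.42) = 0.0113 / 0.114 = 0.0988 V⁻¹.

λ = 0.0988 V⁻¹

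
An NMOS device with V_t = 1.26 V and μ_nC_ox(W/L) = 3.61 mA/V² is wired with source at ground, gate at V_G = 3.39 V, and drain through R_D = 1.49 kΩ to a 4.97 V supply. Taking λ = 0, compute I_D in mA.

I_D = 3.04 mA

V_GS = V_G = 3.39 V, so V_ov = 3.39 − 1.26 = 2.13 V.
Assume saturation: I_D = ½ k_n V_ov² = 0.5 × 3.61 × 2.13² = 8.19 mA, giving V_DS = V_DD − I_D R_D = 4.97 − 8.19 × 1.49 = -7.23 V.
But -7.23 V < V_ov = 2.13 V, so the device is actually in triode.
In triode I_D = k_n[V_ov V_DS − ½ V_DS²] and I_D = (V_DD − V_DS)/R_D. Equating: 2.69 V_DS² − 12.46 V_DS + 4.97 = 0, giving V_DS = 0.441 V (the root below V_ov).
I_D = (4.97 − 0.441) / 1.49 = 3.04 mA.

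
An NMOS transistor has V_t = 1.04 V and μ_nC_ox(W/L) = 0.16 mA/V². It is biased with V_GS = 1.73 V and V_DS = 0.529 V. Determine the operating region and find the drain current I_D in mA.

Triode; I_D = 0.0360 mA

V_ov = V_GS − V_t = 1.73 − 1.04 = 0.69 V.
Since V_DS = 0.529 V < V_ov = 0.69 V, the device is in the triode region.
I_D = k_n [V_ov · V_DS − ½ V_DS²] = 0.16 × [0.69 × 0.529 − 0.5 × 0.529²] = 0.036 mA.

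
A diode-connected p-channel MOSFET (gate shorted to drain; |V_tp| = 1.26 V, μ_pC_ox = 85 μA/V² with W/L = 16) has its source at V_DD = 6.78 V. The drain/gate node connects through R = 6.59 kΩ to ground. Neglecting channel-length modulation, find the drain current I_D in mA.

With gate tied to drain, V_SG = V_SD ≥ V_SG − |V_tp|, so the device is in saturation.
k_p = μ_pC_ox · (W/L) = 1.36 mA/V².
KCL at the drain: ½ k_p (V_SG − |V_tp|)² = (V_DD − V_SG)/R.
Let x = V_SG − 1.26. Then 4.48 x² + x − 5.52 = 0, giving x = 1 V (positive root), so V_SG = 2.26 V.
I_D = (V_DD − V_SG)/R = (6.78 − 2.26) / 6.59 = 0.685 mA.

I_D = 0.685 mA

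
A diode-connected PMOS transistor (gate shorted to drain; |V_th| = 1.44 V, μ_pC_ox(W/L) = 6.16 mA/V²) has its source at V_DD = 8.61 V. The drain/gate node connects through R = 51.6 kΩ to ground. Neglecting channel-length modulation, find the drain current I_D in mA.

I_D = 0.135 mA

With gate tied to drain, V_SG = V_SD ≥ V_SG − |V_th|, so the device is in saturation.
KCL at the drain: ½ k_p (V_SG − |V_th|)² = (V_DD − V_SG)/R.
Let x = V_SG − 1.44. Then 159 x² + x − 7.17 = 0, giving x = 0.209 V (positive root), so V_SG = 1.65 V.
I_D = (V_DD − V_SG)/R = (8.61 − 1.65) / 51.6 = 0.135 mA.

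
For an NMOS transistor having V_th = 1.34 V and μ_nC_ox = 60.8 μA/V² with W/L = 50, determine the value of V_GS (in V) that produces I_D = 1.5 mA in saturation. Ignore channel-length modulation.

k_n = μ_nC_ox · (W/L) = 3.04 mA/V².
In saturation I_D = ½ k_n (V_GS − V_th)², so V_GS − V_th = √(2 I_D / k_n) = √(2 × 1.5 / 3.04) = 0.993 V.
V_GS = 1.34 + 0.993 = 2.33 V.

V_GS = 2.33 V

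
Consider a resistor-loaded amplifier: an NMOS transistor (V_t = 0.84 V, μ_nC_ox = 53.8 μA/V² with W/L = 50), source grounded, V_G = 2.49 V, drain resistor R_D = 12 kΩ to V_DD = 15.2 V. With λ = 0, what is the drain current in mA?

V_GS = V_G = 2.49 V, so V_ov = 2.49 − 0.84 = 1.65 V.
k_n = μ_nC_ox · (W/L) = 2.69 mA/V².
Assume saturation: I_D = ½ k_n V_ov² = 0.5 × 2.69 × 1.65² = 3.66 mA, giving V_DS = V_DD − I_D R_D = 15.2 − 3.66 × 12 = -28.7 V.
But -28.7 V < V_ov = 1.65 V, so the device is actually in triode.
In triode I_D = k_n[V_ov V_DS − ½ V_DS²] and I_D = (V_DD − V_DS)/R_D. Equating: 16.1 V_DS² − 54.26 V_DS + 15.2 = 0, giving V_DS = 0.308 V (the root below V_ov).
I_D = (15.2 − 0.308) / 12 = 1.24 mA.

I_D = 1.24 mA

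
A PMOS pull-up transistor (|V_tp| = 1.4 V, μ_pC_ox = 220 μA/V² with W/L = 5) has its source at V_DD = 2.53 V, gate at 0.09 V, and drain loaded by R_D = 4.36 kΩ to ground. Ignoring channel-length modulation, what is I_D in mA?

I_D = 0.457 mA

V_SG = V_DD − V_G = 2.53 − 0.09 = 2.44 V, so V_ov = 2.44 − 1.4 = 1.04 V.
k_p = μ_pC_ox · (W/L) = 1.1 mA/V².
Assume saturation: I_D = ½ k_p V_ov² = 0.5 × 1.1 × 1.04² = 0.595 mA, giving V_SD = V_DD − I_D R_D = 2.53 − 0.595 × 4.36 = -0.0637 V.
But -0.0637 V < V_ov = 1.04 V, so the device is actually in triode.
In triode I_D = k_p[V_ov V_SD − ½ V_SD²] and I_D = (V_DD − V_SD)/R_D. Equating: 2.4 V_SD² − 5.988 V_SD + 2.53 = 0, giving V_SD = 0.539 V (the root below V_ov).
I_D = (2.53 − 0.539) / 4.36 = 0.457 mA.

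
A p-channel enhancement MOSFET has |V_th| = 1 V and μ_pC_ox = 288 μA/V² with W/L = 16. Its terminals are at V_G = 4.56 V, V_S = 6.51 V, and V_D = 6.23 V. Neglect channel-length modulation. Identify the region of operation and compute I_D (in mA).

Triode; I_D = 1.05 mA

V_SG = V_S − V_G = 6.51 − 4.56 = 1.95 V; V_SD = V_S − V_D = 6.51 − 6.23 = 0.28 V.
k_p = μ_pC_ox · (W/L) = 4.608 mA/V².
V_ov = V_SG − |V_th| = 1.95 − 1 = 0.95 V.
Since V_SD = 0.28 V < V_ov = 0.95 V, the device is in the triode region.
I_D = k_p [V_ov · V_SD − ½ V_SD²] = 4.608 × [0.95 × 0.28 − 0.5 × 0.28²] = 1.05 mA.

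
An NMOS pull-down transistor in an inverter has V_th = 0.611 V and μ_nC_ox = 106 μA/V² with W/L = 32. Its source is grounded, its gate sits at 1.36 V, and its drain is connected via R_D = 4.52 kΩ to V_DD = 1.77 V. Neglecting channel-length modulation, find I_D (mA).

I_D = 0.357 mA

V_GS = V_G = 1.36 V, so V_ov = 1.36 − 0.611 = 0.749 V.
k_n = μ_nC_ox · (W/L) = 3.392 mA/V².
Assume saturation: I_D = ½ k_n V_ov² = 0.5 × 3.392 × 0.749² = 0.951 mA, giving V_DS = V_DD − I_D R_D = 1.77 − 0.951 × 4.52 = -2.53 V.
But -2.53 V < V_ov = 0.749 V, so the device is actually in triode.
In triode I_D = k_n[V_ov V_DS − ½ V_DS²] and I_D = (V_DD − V_DS)/R_D. Equating: 7.67 V_DS² − 12.48 V_DS + 1.77 = 0, giving V_DS = 0.157 V (the root below V_ov).
I_D = (1.77 − 0.157) / 4.52 = 0.357 mA.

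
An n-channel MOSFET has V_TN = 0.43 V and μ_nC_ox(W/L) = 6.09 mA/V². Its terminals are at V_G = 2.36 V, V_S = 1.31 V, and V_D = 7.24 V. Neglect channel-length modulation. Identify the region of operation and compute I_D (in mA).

Saturation; I_D = 1.17 mA

V_GS = V_G − V_S = 2.36 − 1.31 = 1.05 V; V_DS = V_D − V_S = 7.24 − 1.31 = 5.93 V.
V_ov = V_GS − V_TN = 1.05 − 0.43 = 0.62 V.
Since V_DS = 5.93 V ≥ V_ov = 0.62 V, the device is in saturation.
I_D = ½ k_n V_ov² = 0.5 × 6.09 × 0.62² = 1.17 mA.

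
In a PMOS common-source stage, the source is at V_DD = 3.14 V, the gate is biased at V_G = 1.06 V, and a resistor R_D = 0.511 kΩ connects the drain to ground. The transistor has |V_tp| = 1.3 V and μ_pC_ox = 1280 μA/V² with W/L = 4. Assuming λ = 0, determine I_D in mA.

I_D = 1.56 mA

V_SG = V_DD − V_G = 3.14 − 1.06 = 2.08 V, so V_ov = 2.08 − 1.3 = 0.78 V.
k_p = μ_pC_ox · (W/L) = 5.12 mA/V².
Assume saturation: I_D = ½ k_p V_ov² = 0.5 × 5.12 × 0.78² = 1.56 mA, giving V_SD = V_DD − I_D R_D = 3.14 − 1.56 × 0.511 = 2.34 V.
V_SD = 2.34 V ≥ V_ov = 0.78 V, confirming saturation.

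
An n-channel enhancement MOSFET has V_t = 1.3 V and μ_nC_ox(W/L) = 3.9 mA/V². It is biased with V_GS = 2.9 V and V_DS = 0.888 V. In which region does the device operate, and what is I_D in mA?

Triode; I_D = 4.00 mA

V_ov = V_GS − V_t = 2.9 − 1.3 = 1.6 V.
Since V_DS = 0.888 V < V_ov = 1.6 V, the device is in the triode region.
I_D = k_n [V_ov · V_DS − ½ V_DS²] = 3.9 × [1.6 × 0.888 − 0.5 × 0.888²] = 4 mA.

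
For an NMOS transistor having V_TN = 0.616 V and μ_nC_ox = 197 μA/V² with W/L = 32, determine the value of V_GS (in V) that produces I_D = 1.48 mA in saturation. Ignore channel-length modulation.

V_GS = 1.30 V

k_n = μ_nC_ox · (W/L) = 6.304 mA/V².
In saturation I_D = ½ k_n (V_GS − V_TN)², so V_GS − V_TN = √(2 I_D / k_n) = √(2 × 1.48 / 6.304) = 0.685 V.
V_GS = 0.616 + 0.685 = 1.3 V.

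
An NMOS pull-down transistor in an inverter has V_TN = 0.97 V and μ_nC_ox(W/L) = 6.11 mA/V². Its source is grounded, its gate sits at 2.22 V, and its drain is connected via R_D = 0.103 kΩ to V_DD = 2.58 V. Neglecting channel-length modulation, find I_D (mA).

I_D = 4.77 mA

V_GS = V_G = 2.22 V, so V_ov = 2.22 − 0.97 = 1.25 V.
Assume saturation: I_D = ½ k_n V_ov² = 0.5 × 6.11 × 1.25² = 4.77 mA, giving V_DS = V_DD − I_D R_D = 2.58 − 4.77 × 0.103 = 2.09 V.
V_DS = 2.09 V ≥ V_ov = 1.25 V, confirming saturation.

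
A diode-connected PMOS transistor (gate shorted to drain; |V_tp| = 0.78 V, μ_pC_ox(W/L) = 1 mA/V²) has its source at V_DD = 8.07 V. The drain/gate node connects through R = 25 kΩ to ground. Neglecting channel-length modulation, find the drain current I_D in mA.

I_D = 0.263 mA

With gate tied to drain, V_SG = V_SD ≥ V_SG − |V_tp|, so the device is in saturation.
KCL at the drain: ½ k_p (V_SG − |V_tp|)² = (V_DD − V_SG)/R.
Let x = V_SG − 0.78. Then 12.5 x² + x − 7.29 = 0, giving x = 0.725 V (positive root), so V_SG = 1.5 V.
I_D = (V_DD − V_SG)/R = (8.07 − 1.5) / 25 = 0.263 mA.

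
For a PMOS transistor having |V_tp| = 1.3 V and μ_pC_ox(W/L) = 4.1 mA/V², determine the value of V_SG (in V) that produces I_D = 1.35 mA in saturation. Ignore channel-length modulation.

V_SG = 2.11 V

In saturation I_D = ½ k_p (V_SG − |V_tp|)², so V_SG − |V_tp| = √(2 I_D / k_p) = √(2 × 1.35 / 4.1) = 0.812 V.
V_SG = 1.3 + 0.812 = 2.11 V.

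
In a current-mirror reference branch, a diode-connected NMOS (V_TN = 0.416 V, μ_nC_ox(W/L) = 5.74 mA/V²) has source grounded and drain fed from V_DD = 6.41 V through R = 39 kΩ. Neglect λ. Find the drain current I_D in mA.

I_D = 0.148 mA

With gate tied to drain, V_GS = V_DS ≥ V_GS − V_TN, so the device is in saturation.
KCL at the drain: ½ k_n (V_GS − V_TN)² = (V_DD − V_GS)/R.
Let x = V_GS − 0.416. Then 112 x² + x − 5.994 = 0, giving x = 0.227 V (positive root), so V_GS = 0.643 V.
I_D = (V_DD − V_GS)/R = (6.41 − 0.643) / 39 = 0.148 mA.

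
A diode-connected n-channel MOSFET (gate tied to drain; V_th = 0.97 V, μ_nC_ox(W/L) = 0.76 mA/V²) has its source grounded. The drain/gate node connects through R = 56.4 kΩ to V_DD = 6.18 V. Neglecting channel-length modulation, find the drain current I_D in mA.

I_D = 0.0840 mA

With gate tied to drain, V_GS = V_DS ≥ V_GS − V_th, so the device is in saturation.
KCL at the drain: ½ k_n (V_GS − V_th)² = (V_DD − V_GS)/R.
Let x = V_GS − 0.97. Then 21.4 x² + x − 5.21 = 0, giving x = 0.47 V (positive root), so V_GS = 1.44 V.
I_D = (V_DD − V_GS)/R = (6.18 − 1.44) / 56.4 = 0.084 mA.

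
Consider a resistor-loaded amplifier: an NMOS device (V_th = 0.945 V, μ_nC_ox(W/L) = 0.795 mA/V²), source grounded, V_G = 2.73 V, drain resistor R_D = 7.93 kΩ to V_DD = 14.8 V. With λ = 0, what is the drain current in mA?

V_GS = V_G = 2.73 V, so V_ov = 2.73 − 0.945 = 1.79 V.
Assume saturation: I_D = ½ k_n V_ov² = 0.5 × 0.795 × 1.79² = 1.27 mA, giving V_DS = V_DD − I_D R_D = 14.8 − 1.27 × 7.93 = 4.76 V.
V_DS = 4.76 V ≥ V_ov = 1.79 V, confirming saturation.

I_D = 1.27 mA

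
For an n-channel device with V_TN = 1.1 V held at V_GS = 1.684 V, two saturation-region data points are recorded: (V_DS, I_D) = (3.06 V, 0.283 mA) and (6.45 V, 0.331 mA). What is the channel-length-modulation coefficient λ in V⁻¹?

With V_GS fixed, I_D ∝ (1 + λ V_DS) in saturation, so I_D2/I_D1 = (1 + λ V_DS2)/(1 + λ V_DS1).
0.331/0.283 = 1.17 = (1 + 6.45 λ)/(1 + 3.06 λ).
Solving: λ (I_D1 V_DS2 − I_D2 V_DS1) = I_D2 − I_D1, so λ = (0.331 − 0.283) / (0.283 × 6.45 − 0.331 × 3.06) = 0.048 / 0.812 = 0.0591 V⁻¹.

λ = 0.0591 V⁻¹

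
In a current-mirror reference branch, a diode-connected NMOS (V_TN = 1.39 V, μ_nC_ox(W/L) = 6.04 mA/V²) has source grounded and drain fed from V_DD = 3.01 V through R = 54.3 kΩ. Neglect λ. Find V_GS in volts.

V_GS = 1.49 V

With gate tied to drain, V_GS = V_DS ≥ V_GS − V_TN, so the device is in saturation.
KCL at the drain: ½ k_n (V_GS − V_TN)² = (V_DD − V_GS)/R.
Let x = V_GS − 1.39. Then 164 x² + x − 1.62 = 0, giving x = 0.0964 V (positive root), so V_GS = 1.49 V.
I_D = (V_DD − V_GS)/R = (3.01 − 1.49) / 54.3 = 0.0281 mA.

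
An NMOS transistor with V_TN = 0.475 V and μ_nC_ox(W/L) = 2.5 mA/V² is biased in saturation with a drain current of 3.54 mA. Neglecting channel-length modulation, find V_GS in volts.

In saturation I_D = ½ k_n (V_GS − V_TN)², so V_GS − V_TN = √(2 I_D / k_n) = √(2 × 3.54 / 2.5) = 1.68 V.
V_GS = 0.475 + 1.68 = 2.16 V.

V_GS = 2.16 V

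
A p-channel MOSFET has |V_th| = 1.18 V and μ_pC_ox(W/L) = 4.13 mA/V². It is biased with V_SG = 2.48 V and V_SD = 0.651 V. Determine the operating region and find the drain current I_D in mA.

V_ov = V_SG − |V_th| = 2.48 − 1.18 = 1.3 V.
Since V_SD = 0.651 V < V_ov = 1.3 V, the device is in the triode region.
I_D = k_p [V_ov · V_SD − ½ V_SD²] = 4.13 × [1.3 × 0.651 − 0.5 × 0.651²] = 2.62 mA.

Triode; I_D = 2.62 mA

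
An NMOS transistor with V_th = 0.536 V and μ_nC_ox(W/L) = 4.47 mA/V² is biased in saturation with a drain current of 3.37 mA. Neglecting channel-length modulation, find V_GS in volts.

In saturation I_D = ½ k_n (V_GS − V_th)², so V_GS − V_th = √(2 I_D / k_n) = √(2 × 3.37 / 4.47) = 1.23 V.
V_GS = 0.536 + 1.23 = 1.76 V.

V_GS = 1.76 V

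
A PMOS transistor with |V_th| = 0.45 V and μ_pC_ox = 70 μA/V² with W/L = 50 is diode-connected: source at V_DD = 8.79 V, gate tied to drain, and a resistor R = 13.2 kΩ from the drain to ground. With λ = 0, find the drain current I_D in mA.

I_D = 0.588 mA

With gate tied to drain, V_SG = V_SD ≥ V_SG − |V_th|, so the device is in saturation.
k_p = μ_pC_ox · (W/L) = 3.5 mA/V².
KCL at the drain: ½ k_p (V_SG − |V_th|)² = (V_DD − V_SG)/R.
Let x = V_SG − 0.45. Then 23.1 x² + x − 8.34 = 0, giving x = 0.58 V (positive root), so V_SG = 1.03 V.
I_D = (V_DD − V_SG)/R = (8.79 − 1.03) / 13.2 = 0.588 mA.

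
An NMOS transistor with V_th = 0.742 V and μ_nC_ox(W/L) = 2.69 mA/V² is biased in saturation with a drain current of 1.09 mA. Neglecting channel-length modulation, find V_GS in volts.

In saturation I_D = ½ k_n (V_GS − V_th)², so V_GS − V_th = √(2 I_D / k_n) = √(2 × 1.09 / 2.69) = 0.9 V.
V_GS = 0.742 + 0.9 = 1.64 V.

V_GS = 1.64 V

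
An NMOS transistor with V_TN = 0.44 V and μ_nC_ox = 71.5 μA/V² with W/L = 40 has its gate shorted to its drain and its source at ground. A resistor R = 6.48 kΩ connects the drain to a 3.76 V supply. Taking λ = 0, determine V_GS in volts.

With gate tied to drain, V_GS = V_DS ≥ V_GS − V_TN, so the device is in saturation.
k_n = μ_nC_ox · (W/L) = 2.86 mA/V².
KCL at the drain: ½ k_n (V_GS − V_TN)² = (V_DD − V_GS)/R.
Let x = V_GS − 0.44. Then 9.27 x² + x − 3.32 = 0, giving x = 0.547 V (positive root), so V_GS = 0.987 V.
I_D = (V_DD − V_GS)/R = (3.76 − 0.987) / 6.48 = 0.428 mA.

V_GS = 0.987 V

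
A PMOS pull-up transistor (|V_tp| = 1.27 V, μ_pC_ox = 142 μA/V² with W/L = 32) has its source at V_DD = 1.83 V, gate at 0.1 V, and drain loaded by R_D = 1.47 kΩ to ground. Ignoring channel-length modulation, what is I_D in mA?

I_D = 0.481 mA

V_SG = V_DD − V_G = 1.83 − 0.1 = 1.73 V, so V_ov = 1.73 − 1.27 = 0.46 V.
k_p = μ_pC_ox · (W/L) = 4.544 mA/V².
Assume saturation: I_D = ½ k_p V_ov² = 0.5 × 4.544 × 0.46² = 0.481 mA, giving V_SD = V_DD − I_D R_D = 1.83 − 0.481 × 1.47 = 1.12 V.
V_SD = 1.12 V ≥ V_ov = 0.46 V, confirming saturation.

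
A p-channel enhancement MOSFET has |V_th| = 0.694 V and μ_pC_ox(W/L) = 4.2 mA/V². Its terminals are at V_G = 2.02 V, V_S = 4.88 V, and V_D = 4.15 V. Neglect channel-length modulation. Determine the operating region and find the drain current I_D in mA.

Triode; I_D = 5.52 mA

V_SG = V_S − V_G = 4.88 − 2.02 = 2.86 V; V_SD = V_S − V_D = 4.88 − 4.15 = 0.73 V.
V_ov = V_SG − |V_th| = 2.86 − 0.694 = 2.17 V.
Since V_SD = 0.73 V < V_ov = 2.17 V, the device is in the triode region.
I_D = k_p [V_ov · V_SD − ½ V_SD²] = 4.2 × [2.17 × 0.73 − 0.5 × 0.73²] = 5.52 mA.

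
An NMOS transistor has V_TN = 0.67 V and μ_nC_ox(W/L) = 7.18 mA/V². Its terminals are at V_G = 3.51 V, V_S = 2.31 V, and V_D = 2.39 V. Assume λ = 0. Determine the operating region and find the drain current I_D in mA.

Triode; I_D = 0.281 mA

V_GS = V_G − V_S = 3.51 − 2.31 = 1.2 V; V_DS = V_D − V_S = 2.39 − 2.31 = 0.08 V.
V_ov = V_GS − V_TN = 1.2 − 0.67 = 0.53 V.
Since V_DS = 0.08 V < V_ov = 0.53 V, the device is in the triode region.
I_D = k_n [V_ov · V_DS − ½ V_DS²] = 7.18 × [0.53 × 0.08 − 0.5 × 0.08²] = 0.281 mA.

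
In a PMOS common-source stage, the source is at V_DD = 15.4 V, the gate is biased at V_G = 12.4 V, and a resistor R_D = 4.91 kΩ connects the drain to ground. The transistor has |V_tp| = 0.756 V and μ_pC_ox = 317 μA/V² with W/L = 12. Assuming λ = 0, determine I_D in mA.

I_D = 3.06 mA

V_SG = V_DD − V_G = 15.4 − 12.4 = 3 V, so V_ov = 3 − 0.756 = 2.24 V.
k_p = μ_pC_ox · (W/L) = 3.804 mA/V².
Assume saturation: I_D = ½ k_p V_ov² = 0.5 × 3.804 × 2.24² = 9.58 mA, giving V_SD = V_DD − I_D R_D = 15.4 − 9.58 × 4.91 = -31.6 V.
But -31.6 V < V_ov = 2.24 V, so the device is actually in triode.
In triode I_D = k_p[V_ov V_SD − ½ V_SD²] and I_D = (V_DD − V_SD)/R_D. Equating: 9.34 V_SD² − 42.91 V_SD + 15.4 = 0, giving V_SD = 0.392 V (the root below V_ov).
I_D = (15.4 − 0.392) / 4.91 = 3.06 mA.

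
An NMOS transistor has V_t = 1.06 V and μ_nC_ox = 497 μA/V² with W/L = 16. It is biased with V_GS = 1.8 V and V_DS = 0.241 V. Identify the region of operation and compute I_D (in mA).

Triode; I_D = 1.19 mA

k_n = μ_nC_ox · (W/L) = 7.952 mA/V².
V_ov = V_GS − V_t = 1.8 − 1.06 = 0.74 V.
Since V_DS = 0.241 V < V_ov = 0.74 V, the device is in the triode region.
I_D = k_n [V_ov · V_DS − ½ V_DS²] = 7.952 × [0.74 × 0.241 − 0.5 × 0.241²] = 1.19 mA.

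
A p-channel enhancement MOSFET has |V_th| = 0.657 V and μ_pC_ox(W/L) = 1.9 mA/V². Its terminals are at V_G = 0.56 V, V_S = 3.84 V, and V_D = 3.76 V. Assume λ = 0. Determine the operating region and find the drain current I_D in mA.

Triode; I_D = 0.393 mA

V_SG = V_S − V_G = 3.84 − 0.56 = 3.28 V; V_SD = V_S − V_D = 3.84 − 3.76 = 0.08 V.
V_ov = V_SG − |V_th| = 3.28 − 0.657 = 2.62 V.
Since V_SD = 0.08 V < V_ov = 2.62 V, the device is in the triode region.
I_D = k_p [V_ov · V_SD − ½ V_SD²] = 1.9 × [2.62 × 0.08 − 0.5 × 0.08²] = 0.393 mA.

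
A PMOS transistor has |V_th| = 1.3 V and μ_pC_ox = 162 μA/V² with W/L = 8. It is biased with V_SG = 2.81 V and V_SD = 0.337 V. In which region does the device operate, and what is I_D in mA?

k_p = μ_pC_ox · (W/L) = 1.296 mA/V².
V_ov = V_SG − |V_th| = 2.81 − 1.3 = 1.51 V.
Since V_SD = 0.337 V < V_ov = 1.51 V, the device is in the triode region.
I_D = k_p [V_ov · V_SD − ½ V_SD²] = 1.296 × [1.51 × 0.337 − 0.5 × 0.337²] = 0.586 mA.

Triode; I_D = 0.586 mA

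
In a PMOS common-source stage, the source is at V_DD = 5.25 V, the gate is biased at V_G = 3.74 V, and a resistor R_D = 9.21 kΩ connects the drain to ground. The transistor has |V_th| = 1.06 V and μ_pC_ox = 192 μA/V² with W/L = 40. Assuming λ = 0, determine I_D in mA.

I_D = 0.548 mA

V_SG = V_DD − V_G = 5.25 − 3.74 = 1.51 V, so V_ov = 1.51 − 1.06 = 0.45 V.
k_p = μ_pC_ox · (W/L) = 7.68 mA/V².
Assume saturation: I_D = ½ k_p V_ov² = 0.5 × 7.68 × 0.45² = 0.778 mA, giving V_SD = V_DD − I_D R_D = 5.25 − 0.778 × 9.21 = -1.91 V.
But -1.91 V < V_ov = 0.45 V, so the device is actually in triode.
In triode I_D = k_p[V_ov V_SD − ½ V_SD²] and I_D = (V_DD − V_SD)/R_D. Equating: 35.4 V_SD² − 32.83 V_SD + 5.25 = 0, giving V_SD = 0.205 V (the root below V_ov).
I_D = (5.25 − 0.205) / 9.21 = 0.548 mA.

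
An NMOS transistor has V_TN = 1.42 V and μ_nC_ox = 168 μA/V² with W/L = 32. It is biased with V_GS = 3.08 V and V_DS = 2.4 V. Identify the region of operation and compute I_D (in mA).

Saturation; I_D = 7.41 mA

k_n = μ_nC_ox · (W/L) = 5.376 mA/V².
V_ov = V_GS − V_TN = 3.08 − 1.42 = 1.66 V.
Since V_DS = 2.4 V ≥ V_ov = 1.66 V, the device is in saturation.
I_D = ½ k_n V_ov² = 0.5 × 5.376 × 1.66² = 7.41 mA.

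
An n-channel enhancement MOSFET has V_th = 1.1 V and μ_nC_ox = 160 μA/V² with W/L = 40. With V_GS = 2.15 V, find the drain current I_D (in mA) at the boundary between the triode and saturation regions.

At the boundary V_DS = V_ov = V_GS − V_th = 2.15 − 1.1 = 1.05 V.
k_n = μ_nC_ox · (W/L) = 6.4 mA/V².
I_D = ½ k_n V_ov² = 0.5 × 6.4 × 1.05² = 3.53 mA.

I_D = 3.53 mA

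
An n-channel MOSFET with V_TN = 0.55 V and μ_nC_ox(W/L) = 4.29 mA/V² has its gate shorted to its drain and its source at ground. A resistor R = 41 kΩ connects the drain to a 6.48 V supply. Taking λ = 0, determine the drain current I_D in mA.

I_D = 0.138 mA

With gate tied to drain, V_GS = V_DS ≥ V_GS − V_TN, so the device is in saturation.
KCL at the drain: ½ k_n (V_GS − V_TN)² = (V_DD − V_GS)/R.
Let x = V_GS − 0.55. Then 87.9 x² + x − 5.93 = 0, giving x = 0.254 V (positive root), so V_GS = 0.804 V.
I_D = (V_DD − V_GS)/R = (6.48 − 0.804) / 41 = 0.138 mA.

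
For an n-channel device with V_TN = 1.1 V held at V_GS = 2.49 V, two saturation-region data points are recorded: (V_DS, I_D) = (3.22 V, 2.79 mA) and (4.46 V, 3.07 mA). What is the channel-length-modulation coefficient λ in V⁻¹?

With V_GS fixed, I_D ∝ (1 + λ V_DS) in saturation, so I_D2/I_D1 = (1 + λ V_DS2)/(1 + λ V_DS1).
3.07/2.79 = 1.1 = (1 + 4.46 λ)/(1 + 3.22 λ).
Solving: λ (I_D1 V_DS2 − I_D2 V_DS1) = I_D2 − I_D1, so λ = (3.07 − 2.79) / (2.79 × 4.46 − 3.07 × 3.22) = 0.28 / 2.56 = 0.109 V⁻¹.

λ = 0.109 V⁻¹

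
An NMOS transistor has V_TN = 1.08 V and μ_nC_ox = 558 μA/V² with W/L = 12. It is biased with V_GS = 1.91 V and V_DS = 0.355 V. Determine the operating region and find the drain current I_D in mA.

Triode; I_D = 1.55 mA

k_n = μ_nC_ox · (W/L) = 6.696 mA/V².
V_ov = V_GS − V_TN = 1.91 − 1.08 = 0.83 V.
Since V_DS = 0.355 V < V_ov = 0.83 V, the device is in the triode region.
I_D = k_n [V_ov · V_DS − ½ V_DS²] = 6.696 × [0.83 × 0.355 − 0.5 × 0.355²] = 1.55 mA.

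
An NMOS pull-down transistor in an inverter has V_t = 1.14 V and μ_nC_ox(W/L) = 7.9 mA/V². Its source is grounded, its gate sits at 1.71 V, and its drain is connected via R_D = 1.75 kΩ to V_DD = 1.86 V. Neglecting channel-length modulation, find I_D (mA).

V_GS = V_G = 1.71 V, so V_ov = 1.71 − 1.14 = 0.57 V.
Assume saturation: I_D = ½ k_n V_ov² = 0.5 × 7.9 × 0.57² = 1.28 mA, giving V_DS = V_DD − I_D R_D = 1.86 − 1.28 × 1.75 = -0.386 V.
But -0.386 V < V_ov = 0.57 V, so the device is actually in triode.
In triode I_D = k_n[V_ov V_DS − ½ V_DS²] and I_D = (V_DD − V_DS)/R_D. Equating: 6.91 V_DS² − 8.88 V_DS + 1.86 = 0, giving V_DS = 0.264 V (the root below V_ov).
I_D = (1.86 − 0.264) / 1.75 = 0.912 mA.

I_D = 0.912 mA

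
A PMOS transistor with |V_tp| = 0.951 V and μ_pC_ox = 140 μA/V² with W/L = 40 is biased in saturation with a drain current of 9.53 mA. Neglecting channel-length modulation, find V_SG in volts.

k_p = μ_pC_ox · (W/L) = 5.6 mA/V².
In saturation I_D = ½ k_p (V_SG − |V_tp|)², so V_SG − |V_tp| = √(2 I_D / k_p) = √(2 × 9.53 / 5.6) = 1.84 V.
V_SG = 0.951 + 1.84 = 2.8 V.

V_SG = 2.80 V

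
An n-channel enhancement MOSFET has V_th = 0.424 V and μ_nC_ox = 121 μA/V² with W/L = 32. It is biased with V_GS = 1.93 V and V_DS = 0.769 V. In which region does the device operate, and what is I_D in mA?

k_n = μ_nC_ox · (W/L) = 3.872 mA/V².
V_ov = V_GS − V_th = 1.93 − 0.424 = 1.51 V.
Since V_DS = 0.769 V < V_ov = 1.51 V, the device is in the triode region.
I_D = k_n [V_ov · V_DS − ½ V_DS²] = 3.872 × [1.51 × 0.769 − 0.5 × 0.769²] = 3.34 mA.

Triode; I_D = 3.34 mA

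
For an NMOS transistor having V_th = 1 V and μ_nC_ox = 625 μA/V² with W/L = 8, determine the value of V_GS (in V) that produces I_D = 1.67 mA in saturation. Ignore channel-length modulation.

k_n = μ_nC_ox · (W/L) = 5 mA/V².
In saturation I_D = ½ k_n (V_GS − V_th)², so V_GS − V_th = √(2 I_D / k_n) = √(2 × 1.67 / 5) = 0.817 V.
V_GS = 1 + 0.817 = 1.82 V.

V_GS = 1.82 V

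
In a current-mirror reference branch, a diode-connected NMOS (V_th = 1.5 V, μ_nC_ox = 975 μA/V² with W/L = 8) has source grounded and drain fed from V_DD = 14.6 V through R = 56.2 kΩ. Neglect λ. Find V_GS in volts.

V_GS = 1.74 V

With gate tied to drain, V_GS = V_DS ≥ V_GS − V_th, so the device is in saturation.
k_n = μ_nC_ox · (W/L) = 7.8 mA/V².
KCL at the drain: ½ k_n (V_GS − V_th)² = (V_DD − V_GS)/R.
Let x = V_GS − 1.5. Then 219 x² + x − 13.1 = 0, giving x = 0.242 V (positive root), so V_GS = 1.74 V.
I_D = (V_DD − V_GS)/R = (14.6 − 1.74) / 56.2 = 0.229 mA.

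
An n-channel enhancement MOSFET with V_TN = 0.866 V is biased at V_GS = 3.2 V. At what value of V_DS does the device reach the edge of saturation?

V_DS,sat = 2.33 V

The boundary between triode and saturation is V_DS = V_GS − V_TN = V_ov.
V_ov = 3.2 − 0.866 = 2.33 V.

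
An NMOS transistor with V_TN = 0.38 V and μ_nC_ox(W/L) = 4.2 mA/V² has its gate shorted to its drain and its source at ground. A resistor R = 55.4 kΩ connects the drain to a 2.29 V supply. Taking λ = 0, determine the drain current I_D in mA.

With gate tied to drain, V_GS = V_DS ≥ V_GS − V_TN, so the device is in saturation.
KCL at the drain: ½ k_n (V_GS − V_TN)² = (V_DD − V_GS)/R.
Let x = V_GS − 0.38. Then 116 x² + x − 1.91 = 0, giving x = 0.124 V (positive root), so V_GS = 0.504 V.
I_D = (V_DD − V_GS)/R = (2.29 − 0.504) / 55.4 = 0.0322 mA.

I_D = 0.0322 mA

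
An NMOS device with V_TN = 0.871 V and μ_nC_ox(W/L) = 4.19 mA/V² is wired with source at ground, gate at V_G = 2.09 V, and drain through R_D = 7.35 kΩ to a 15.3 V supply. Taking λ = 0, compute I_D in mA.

V_GS = V_G = 2.09 V, so V_ov = 2.09 − 0.871 = 1.22 V.
Assume saturation: I_D = ½ k_n V_ov² = 0.5 × 4.19 × 1.22² = 3.11 mA, giving V_DS = V_DD − I_D R_D = 15.3 − 3.11 × 7.35 = -7.58 V.
But -7.58 V < V_ov = 1.22 V, so the device is actually in triode.
In triode I_D = k_n[V_ov V_DS − ½ V_DS²] and I_D = (V_DD − V_DS)/R_D. Equating: 15.4 V_DS² − 38.54 V_DS + 15.3 = 0, giving V_DS = 0.495 V (the root below V_ov).
I_D = (15.3 − 0.495) / 7.35 = 2.01 mA.

I_D = 2.01 mA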